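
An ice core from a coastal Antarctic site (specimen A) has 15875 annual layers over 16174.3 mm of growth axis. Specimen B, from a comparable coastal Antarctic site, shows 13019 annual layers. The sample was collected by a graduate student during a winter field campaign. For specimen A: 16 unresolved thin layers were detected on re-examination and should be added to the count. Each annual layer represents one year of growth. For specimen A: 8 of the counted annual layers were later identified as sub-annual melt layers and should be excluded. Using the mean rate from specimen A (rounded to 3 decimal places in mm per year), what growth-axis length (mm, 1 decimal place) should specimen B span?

Specimen A: correcting the raw count gives 15875 − 8 + 16 = 15883 true annual layers.
A: 16174.3 mm over 15883 years gives 16174.3 / 15883 ≈ 1.018 mm per year.
For B, 1.018 mm/year × 13019 years = 13253.3 mm.

13253.3 mm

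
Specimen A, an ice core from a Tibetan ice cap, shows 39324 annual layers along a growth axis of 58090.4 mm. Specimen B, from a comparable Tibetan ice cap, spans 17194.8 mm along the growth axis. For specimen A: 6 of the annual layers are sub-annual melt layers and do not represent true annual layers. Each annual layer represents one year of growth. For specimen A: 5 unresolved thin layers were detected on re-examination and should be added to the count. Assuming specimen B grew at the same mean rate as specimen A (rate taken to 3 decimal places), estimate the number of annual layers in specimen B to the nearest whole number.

Specimen A: adjusted count: 39324 − 6 + 5 = 39323 annual layers.
A: Extension rate ≈ 58090.4 / 39323 = 1.477 mm/yr.
B spans 17194.8 / 1.477 = 11641.71 years ≈ 11642 annual layers.

11642 annual layers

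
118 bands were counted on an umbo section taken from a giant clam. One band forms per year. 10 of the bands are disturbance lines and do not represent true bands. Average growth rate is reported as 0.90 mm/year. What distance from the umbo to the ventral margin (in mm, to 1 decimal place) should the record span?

True band count = 118 − 10 = 108.
Predicted length = 0.90 mm/year × 108 years = 97.2 mm.

97.2 mm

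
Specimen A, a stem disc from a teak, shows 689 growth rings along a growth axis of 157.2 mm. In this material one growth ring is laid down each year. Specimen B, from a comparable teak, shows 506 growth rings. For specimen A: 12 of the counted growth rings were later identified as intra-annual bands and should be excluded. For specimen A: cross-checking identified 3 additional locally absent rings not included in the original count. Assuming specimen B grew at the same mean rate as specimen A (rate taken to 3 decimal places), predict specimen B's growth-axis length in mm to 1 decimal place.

Specimen A: after corrections the count is 689 − 12 + 3 = 680 growth rings.
A: Extension rate ≈ 157.2 / 680 = 0.231 mm/yr.
B's length ≈ 0.231 × 506 = 116.9 mm.

116.9 mm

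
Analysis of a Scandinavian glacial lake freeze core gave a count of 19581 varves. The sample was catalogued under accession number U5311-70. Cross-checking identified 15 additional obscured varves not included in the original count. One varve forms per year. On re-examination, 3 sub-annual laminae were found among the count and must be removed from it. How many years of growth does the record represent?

True varve count = 19581 − 3 + 15 = 19593.
At one varve per year, that is 19593 years.

19593 years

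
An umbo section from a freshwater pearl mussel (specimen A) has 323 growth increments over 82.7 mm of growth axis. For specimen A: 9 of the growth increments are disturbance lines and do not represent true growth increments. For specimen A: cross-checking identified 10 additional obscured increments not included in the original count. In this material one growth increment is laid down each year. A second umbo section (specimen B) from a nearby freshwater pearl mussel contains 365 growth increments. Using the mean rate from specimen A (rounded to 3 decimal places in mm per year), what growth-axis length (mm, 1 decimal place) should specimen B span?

Specimen A: adjusted count: 323 − 9 + 10 = 324 growth increments.
A: Extension rate ≈ 82.7 / 324 = 0.255 mm per year.
For B, 0.255 mm/year × 365 years = 93.1 mm.

93.1 mm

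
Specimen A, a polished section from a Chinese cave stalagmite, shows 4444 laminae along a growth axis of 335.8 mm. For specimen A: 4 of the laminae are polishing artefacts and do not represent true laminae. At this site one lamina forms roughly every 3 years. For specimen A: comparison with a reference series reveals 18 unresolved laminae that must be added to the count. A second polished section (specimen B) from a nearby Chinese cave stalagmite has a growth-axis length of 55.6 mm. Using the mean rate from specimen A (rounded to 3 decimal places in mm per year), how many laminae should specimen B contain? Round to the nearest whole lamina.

741 laminae

Specimen A: true lamina count = 4444 − 4 + 18 = 4458.
Specimen A: multiplying by 3 years per lamina: 4458 × 3 = 13374 years.
A: 335.8 mm over 13374 years gives 335.8 / 13374 ≈ 0.025 mm per year.
B spans 55.6 / 0.025 = 2224.00 years; at 3 years per lamina that is 2224.00 / 3 ≈ 741 laminae.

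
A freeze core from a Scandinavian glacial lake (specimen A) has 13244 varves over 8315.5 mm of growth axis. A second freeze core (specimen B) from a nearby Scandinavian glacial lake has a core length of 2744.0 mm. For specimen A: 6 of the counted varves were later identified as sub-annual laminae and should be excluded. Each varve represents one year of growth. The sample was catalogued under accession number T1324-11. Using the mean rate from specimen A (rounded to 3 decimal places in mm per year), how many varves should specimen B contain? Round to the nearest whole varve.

Specimen A: adjusted count: 13244 − 6 = 13238 varves.
A: Mean rate = 8315.5 mm / 13238 years ≈ 0.628 mm/yr.
B spans 2744.0 / 0.628 = 4369.43 years ≈ 4369 varves.

4369 varves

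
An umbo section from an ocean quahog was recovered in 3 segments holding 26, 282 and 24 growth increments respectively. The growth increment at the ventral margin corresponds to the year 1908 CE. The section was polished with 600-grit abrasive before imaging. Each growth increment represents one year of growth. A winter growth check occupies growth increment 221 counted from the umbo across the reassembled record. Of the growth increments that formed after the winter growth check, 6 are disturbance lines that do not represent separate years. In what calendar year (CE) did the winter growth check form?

1803 CE

Total growth increments = 26 + 282 + 24 = 332.
332 − 221 = 111 growth increments lie beyond the winter growth check toward the ventral margin.
Removing the 6 false growth increments leaves 111 − 6 = 105 true growth increments beyond the winter growth check.
Counting back 105 years from 1908 CE places the winter growth check in 1908 − 105 = 1803 CE.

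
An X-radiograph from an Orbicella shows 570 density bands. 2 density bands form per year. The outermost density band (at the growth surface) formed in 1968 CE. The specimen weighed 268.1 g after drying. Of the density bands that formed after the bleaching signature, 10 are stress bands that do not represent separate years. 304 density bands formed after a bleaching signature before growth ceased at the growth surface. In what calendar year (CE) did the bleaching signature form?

1821 CE

304 density bands formed after the bleaching signature.
Excluding 10 false density bands: 304 − 10 = 294.
Dividing by 2 density bands per year: 294 / 2 = 147 years.
Counting back 147 years from 1968 CE places the bleaching signature in 1968 − 147 = 1821 CE.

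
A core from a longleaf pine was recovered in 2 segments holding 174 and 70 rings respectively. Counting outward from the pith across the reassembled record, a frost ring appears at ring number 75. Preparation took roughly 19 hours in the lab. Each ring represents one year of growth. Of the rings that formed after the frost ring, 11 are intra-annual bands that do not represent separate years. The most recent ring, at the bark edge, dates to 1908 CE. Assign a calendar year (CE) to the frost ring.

Total rings = 174 + 70 = 244.
The frost ring sits at ring 75 from the pith, so 244 − 75 = 169 rings formed after it.
Removing the 11 false rings leaves 169 − 11 = 158 true rings beyond the frost ring.
Counting back 158 years from 1908 CE places the frost ring in 1908 − 158 = 1750 CE.

1750 CE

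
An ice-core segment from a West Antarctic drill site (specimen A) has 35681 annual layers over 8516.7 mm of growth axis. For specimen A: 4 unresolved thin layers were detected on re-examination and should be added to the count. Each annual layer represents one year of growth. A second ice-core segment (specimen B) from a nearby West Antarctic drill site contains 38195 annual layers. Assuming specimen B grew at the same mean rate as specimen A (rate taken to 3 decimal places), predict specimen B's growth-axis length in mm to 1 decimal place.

9128.6 mm

Specimen A: true annual layer count = 35681 + 4 = 35685.
A: Mean rate = 8516.7 mm / 35685 years ≈ 0.239 mm/year.
For B, 0.239 mm/year × 38195 years = 9128.6 mm.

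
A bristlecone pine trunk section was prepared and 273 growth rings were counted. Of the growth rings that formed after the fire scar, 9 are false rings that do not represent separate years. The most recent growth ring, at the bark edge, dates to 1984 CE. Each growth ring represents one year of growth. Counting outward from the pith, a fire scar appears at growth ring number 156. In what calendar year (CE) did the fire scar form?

The fire scar sits at growth ring 156 from the pith, so 273 − 156 = 117 growth rings formed after it.
Excluding 9 false growth rings: 117 − 9 = 108.
The growth ring at the bark edge is 1984 CE, so the fire scar dates to 1984 − 108 = 1876 CE.

1876 CE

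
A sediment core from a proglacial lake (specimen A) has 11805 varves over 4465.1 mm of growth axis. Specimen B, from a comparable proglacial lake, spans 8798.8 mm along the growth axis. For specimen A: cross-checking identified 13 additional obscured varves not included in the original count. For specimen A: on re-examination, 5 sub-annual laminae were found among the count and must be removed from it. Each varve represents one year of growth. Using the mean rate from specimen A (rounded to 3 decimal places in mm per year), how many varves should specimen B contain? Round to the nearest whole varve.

23277 varves

Specimen A: adjusted count: 11805 − 5 + 13 = 11813 varves.
A: Mean rate = 4465.1 mm / 11813 years ≈ 0.378 mm per year.
B spans 8798.8 / 0.378 = 23277.25 years ≈ 23277 varves.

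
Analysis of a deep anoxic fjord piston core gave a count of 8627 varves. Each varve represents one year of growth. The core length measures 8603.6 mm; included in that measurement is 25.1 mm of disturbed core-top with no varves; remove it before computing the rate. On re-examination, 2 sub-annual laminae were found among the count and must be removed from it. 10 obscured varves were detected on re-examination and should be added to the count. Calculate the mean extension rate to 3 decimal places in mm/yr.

0.993 mm/yr

After corrections the count is 8627 − 2 + 10 = 8635 varves.
Removing the 25.1 mm offcut leaves 8603.6 − 25.1 = 8578.5 mm.
Mean rate = 8578.5 mm / 8635 years ≈ 0.993 mm/yr.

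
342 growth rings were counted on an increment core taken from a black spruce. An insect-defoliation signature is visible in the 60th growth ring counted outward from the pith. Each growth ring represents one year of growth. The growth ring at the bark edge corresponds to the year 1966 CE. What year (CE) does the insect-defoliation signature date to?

1684 CE

Between growth ring 60 and the bark edge there are 342 − 60 = 282 growth rings.
The growth ring at the bark edge is 1966 CE, so the insect-defoliation signature dates to 1966 − 282 = 1684 CE.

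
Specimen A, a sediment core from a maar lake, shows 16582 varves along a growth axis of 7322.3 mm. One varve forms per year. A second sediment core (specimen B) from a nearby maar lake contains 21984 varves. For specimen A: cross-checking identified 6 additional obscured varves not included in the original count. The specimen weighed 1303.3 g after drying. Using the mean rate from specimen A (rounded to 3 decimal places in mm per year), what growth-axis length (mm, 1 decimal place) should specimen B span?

9694.9 mm

Specimen A: after corrections the count is 16582 + 6 = 16588 varves.
A: 7322.3 mm over 16588 years gives 7322.3 / 16588 ≈ 0.441 mm per year.
Length of B = 0.441 × 21984 = 9694.9 mm.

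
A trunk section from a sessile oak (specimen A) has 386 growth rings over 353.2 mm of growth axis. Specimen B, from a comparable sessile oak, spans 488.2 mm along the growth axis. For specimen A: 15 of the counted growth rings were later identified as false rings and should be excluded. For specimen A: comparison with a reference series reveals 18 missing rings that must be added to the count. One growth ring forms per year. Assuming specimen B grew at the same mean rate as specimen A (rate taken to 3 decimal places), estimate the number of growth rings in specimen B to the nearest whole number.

538 growth rings

Specimen A: adjusted count: 386 − 15 + 18 = 389 growth rings.
A: Extension rate ≈ 353.2 / 389 = 0.908 mm/yr.
For B, 488.2 / 0.908 = 537.67 years ≈ 538 growth rings.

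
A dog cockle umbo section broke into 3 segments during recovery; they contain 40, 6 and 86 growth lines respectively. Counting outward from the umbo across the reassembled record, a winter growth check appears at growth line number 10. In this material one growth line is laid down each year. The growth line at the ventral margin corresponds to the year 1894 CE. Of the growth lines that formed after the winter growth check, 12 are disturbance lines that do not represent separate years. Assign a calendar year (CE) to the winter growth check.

Total growth lines = 40 + 6 + 86 = 132.
132 − 10 = 122 growth lines lie beyond the winter growth check toward the ventral margin.
122 − 12 false = 110 true growth lines after the winter growth check.
The growth line at the ventral margin is 1894 CE, so the winter growth check dates to 1894 − 110 = 1784 CE.

1784 CE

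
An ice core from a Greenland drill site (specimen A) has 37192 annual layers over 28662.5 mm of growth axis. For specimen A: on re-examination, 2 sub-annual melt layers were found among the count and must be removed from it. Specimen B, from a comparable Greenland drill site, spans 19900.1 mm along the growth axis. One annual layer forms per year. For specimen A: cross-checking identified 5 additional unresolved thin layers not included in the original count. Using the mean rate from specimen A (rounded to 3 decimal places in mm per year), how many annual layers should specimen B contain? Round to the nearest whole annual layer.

Specimen A: after corrections the count is 37192 − 2 + 5 = 37195 annual layers.
A: Mean rate = 28662.5 mm / 37195 years ≈ 0.771 mm per year.
B spans 19900.1 / 0.771 = 25810.77 years ≈ 25811 annual layers.

25811 annual layers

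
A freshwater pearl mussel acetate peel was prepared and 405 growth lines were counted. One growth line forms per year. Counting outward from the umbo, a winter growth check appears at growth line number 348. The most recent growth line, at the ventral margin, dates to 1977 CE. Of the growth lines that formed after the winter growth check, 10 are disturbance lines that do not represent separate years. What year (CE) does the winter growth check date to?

The winter growth check sits at growth line 348 from the umbo, so 405 − 348 = 57 growth lines formed after it.
Excluding 10 false growth lines: 57 − 10 = 47.
1977 − 47 = 1930 CE.

1930 CE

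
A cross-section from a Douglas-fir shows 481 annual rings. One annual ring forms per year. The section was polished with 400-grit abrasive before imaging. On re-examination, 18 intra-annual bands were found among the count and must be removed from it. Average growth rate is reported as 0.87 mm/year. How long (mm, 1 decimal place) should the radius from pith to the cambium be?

402.8 mm

True annual ring count = 481 − 18 = 463.
Predicted length = 0.87 mm/year × 463 years = 402.8 mm.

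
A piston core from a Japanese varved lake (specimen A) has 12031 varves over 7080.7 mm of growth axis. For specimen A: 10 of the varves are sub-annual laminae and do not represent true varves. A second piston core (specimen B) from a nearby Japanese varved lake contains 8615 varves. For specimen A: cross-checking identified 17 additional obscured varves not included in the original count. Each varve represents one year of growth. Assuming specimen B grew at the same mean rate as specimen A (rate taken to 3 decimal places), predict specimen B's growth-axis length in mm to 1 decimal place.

Specimen A: correcting the raw count gives 12031 − 10 + 17 = 12038 true varves.
A: Extension rate ≈ 7080.7 / 12038 = 0.588 mm/year.
Length of B = 0.588 × 8615 = 5065.6 mm.

5065.6 mm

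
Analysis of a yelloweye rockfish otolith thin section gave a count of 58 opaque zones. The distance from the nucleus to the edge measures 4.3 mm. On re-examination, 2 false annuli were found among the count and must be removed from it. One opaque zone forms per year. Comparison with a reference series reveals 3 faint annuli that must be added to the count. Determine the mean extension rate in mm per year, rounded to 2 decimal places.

0.07 mm per year

Correcting the raw count gives 58 − 2 + 3 = 59 true opaque zones.
Mean rate = 4.3 mm / 59 years ≈ 0.07 mm per year.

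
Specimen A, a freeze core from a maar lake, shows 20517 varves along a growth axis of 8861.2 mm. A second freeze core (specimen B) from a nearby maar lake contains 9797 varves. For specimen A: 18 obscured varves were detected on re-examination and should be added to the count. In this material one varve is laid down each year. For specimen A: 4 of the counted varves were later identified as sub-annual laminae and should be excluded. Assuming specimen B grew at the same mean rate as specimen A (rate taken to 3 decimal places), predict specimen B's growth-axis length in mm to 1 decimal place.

Specimen A: after corrections the count is 20517 − 4 + 18 = 20531 varves.
A: 8861.2 mm over 20531 years gives 8861.2 / 20531 ≈ 0.432 mm per year.
Length of B = 0.432 × 9797 = 4232.3 mm.

4232.3 mm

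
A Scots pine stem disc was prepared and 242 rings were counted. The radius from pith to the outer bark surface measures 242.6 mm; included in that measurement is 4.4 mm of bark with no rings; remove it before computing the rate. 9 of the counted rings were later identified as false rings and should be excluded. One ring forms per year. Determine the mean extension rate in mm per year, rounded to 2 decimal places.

1.02 mm per year

Correcting the raw count gives 242 − 9 = 233 true rings.
Removing the 4.4 mm offcut leaves 242.6 − 4.4 = 238.2 mm.
Extension rate ≈ 238.2 / 233 = 1.02 mm per year.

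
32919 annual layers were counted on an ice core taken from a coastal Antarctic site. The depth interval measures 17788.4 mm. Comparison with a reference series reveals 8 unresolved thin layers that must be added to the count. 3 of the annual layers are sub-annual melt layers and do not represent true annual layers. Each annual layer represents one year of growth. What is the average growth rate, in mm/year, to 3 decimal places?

After corrections the count is 32919 − 3 + 8 = 32924 annual layers.
17788.4 mm over 32924 years gives 17788.4 / 32924 ≈ 0.540 mm/year.

0.540 mm/year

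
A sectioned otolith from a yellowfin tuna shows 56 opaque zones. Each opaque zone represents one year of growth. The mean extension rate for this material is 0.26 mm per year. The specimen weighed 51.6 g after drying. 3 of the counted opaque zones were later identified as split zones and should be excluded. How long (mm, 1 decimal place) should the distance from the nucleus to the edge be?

After corrections the count is 56 − 3 = 53 opaque zones.
Length ≈ 0.26 × 53 = 13.8 mm.

13.8 mm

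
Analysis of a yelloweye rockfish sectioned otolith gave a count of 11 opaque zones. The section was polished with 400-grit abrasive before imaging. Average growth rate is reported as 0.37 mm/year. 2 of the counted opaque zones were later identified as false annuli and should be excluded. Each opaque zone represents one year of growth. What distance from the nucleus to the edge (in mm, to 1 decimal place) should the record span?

Adjusted count: 11 − 2 = 9 opaque zones.
9 years at 0.37 mm/year gives 0.37 × 9 = 3.3 mm.

3.3 mm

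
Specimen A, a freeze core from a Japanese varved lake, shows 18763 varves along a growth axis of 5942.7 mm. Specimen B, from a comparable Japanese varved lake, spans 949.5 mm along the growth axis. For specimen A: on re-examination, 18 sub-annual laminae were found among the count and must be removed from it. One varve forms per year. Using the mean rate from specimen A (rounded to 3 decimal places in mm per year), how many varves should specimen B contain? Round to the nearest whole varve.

Specimen A: true varve count = 18763 − 18 = 18745.
A: Extension rate ≈ 5942.7 / 18745 = 0.317 mm/yr.
B spans 949.5 / 0.317 = 2995.27 years ≈ 2995 varves.

2995 varves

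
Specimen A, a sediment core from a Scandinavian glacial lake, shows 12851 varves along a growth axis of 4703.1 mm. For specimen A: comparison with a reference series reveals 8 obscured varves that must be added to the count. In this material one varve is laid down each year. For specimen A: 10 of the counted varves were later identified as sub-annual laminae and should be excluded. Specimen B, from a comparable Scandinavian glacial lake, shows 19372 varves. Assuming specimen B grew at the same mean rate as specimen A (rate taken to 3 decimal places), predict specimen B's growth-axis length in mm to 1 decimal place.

7090.2 mm

Specimen A: true varve count = 12851 − 10 + 8 = 12849.
A: Extension rate ≈ 4703.1 / 12849 = 0.366 mm/yr.
Length of B = 0.366 × 19372 = 7090.2 mm.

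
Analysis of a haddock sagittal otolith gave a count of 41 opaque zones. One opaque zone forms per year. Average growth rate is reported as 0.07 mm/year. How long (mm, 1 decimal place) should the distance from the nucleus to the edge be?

2.9 mm

41 years of growth are recorded.
Predicted length = 0.07 mm/year × 41 years = 2.9 mm.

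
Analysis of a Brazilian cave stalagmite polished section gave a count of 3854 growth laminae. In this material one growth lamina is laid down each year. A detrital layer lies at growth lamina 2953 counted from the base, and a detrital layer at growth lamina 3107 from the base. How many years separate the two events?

154 yr

The two markers are separated by 3107 − 2953 = 154 growth laminae.
That is 154 years at one growth lamina per year.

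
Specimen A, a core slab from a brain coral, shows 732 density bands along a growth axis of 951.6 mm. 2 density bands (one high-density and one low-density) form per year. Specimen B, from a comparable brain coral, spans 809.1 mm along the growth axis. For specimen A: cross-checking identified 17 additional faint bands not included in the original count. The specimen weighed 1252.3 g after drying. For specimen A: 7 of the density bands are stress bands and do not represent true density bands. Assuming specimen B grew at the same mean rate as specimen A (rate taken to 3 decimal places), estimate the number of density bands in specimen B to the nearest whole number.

Specimen A: after corrections the count is 732 − 7 + 17 = 742 density bands.
Specimen A: with 2 density bands per year, 742 / 2 = 371 years.
A: Extension rate ≈ 951.6 / 371 = 2.565 mm/yr.
For B, 809.1 / 2.565 = 315.44 years; at 2 density bands per year that is 315.44 × 2 ≈ 631 density bands.

631 density bands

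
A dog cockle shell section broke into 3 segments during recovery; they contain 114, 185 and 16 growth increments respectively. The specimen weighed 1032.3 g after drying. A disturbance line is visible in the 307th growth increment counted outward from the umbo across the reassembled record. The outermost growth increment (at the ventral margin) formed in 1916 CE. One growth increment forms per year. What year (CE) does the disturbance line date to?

Total growth increments = 114 + 185 + 16 = 315.
315 − 307 = 8 growth increments lie beyond the disturbance line toward the ventral margin.
Counting back 8 years from 1916 CE places the disturbance line in 1916 − 8 = 1908 CE.

1908 CE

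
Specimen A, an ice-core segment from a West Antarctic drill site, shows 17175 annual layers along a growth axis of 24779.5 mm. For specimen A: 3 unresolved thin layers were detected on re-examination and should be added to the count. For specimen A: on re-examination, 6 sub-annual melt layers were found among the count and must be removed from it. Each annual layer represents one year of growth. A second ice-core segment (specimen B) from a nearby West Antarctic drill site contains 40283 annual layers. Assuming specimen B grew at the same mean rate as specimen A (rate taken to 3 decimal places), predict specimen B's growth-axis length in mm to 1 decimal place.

Specimen A: adjusted count: 17175 − 6 + 3 = 17172 annual layers.
A: Mean rate = 24779.5 mm / 17172 years ≈ 1.443 mm/yr.
For B, 1.443 mm/year × 40283 years = 58128.4 mm.

58128.4 mm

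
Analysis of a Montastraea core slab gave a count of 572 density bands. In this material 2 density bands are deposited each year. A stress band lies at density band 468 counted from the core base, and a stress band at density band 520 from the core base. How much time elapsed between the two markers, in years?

520 − 468 = 52 density bands lie between the two events.
52 density bands at 2 per year is 52 / 2 = 26 years.

26 years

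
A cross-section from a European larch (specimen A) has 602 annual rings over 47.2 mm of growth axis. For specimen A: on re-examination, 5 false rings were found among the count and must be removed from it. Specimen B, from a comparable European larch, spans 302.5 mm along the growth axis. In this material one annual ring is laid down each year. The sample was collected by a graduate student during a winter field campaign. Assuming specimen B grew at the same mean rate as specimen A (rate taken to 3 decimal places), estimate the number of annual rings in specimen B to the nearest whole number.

3829 annual rings

Specimen A: after corrections the count is 602 − 5 = 597 annual rings.
A: 47.2 mm over 597 years gives 47.2 / 597 ≈ 0.079 mm/year.
B spans 302.5 / 0.079 = 3829.11 years ≈ 3829 annual rings.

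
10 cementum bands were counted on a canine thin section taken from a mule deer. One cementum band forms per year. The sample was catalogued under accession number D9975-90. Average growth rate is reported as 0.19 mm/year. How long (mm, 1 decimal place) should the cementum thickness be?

1.9 mm

10 years of growth are recorded.
10 years at 0.19 mm/year gives 0.19 × 10 = 1.9 mm.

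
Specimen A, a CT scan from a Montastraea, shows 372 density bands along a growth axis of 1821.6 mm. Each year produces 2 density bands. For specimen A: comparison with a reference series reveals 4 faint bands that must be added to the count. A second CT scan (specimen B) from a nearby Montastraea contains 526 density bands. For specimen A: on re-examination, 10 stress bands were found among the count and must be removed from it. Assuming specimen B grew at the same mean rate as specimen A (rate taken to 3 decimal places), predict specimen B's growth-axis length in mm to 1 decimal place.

2617.9 mm

Specimen A: after corrections the count is 372 − 10 + 4 = 366 density bands.
Specimen A: dividing by 2 density bands per year: 366 / 2 = 183 years.
A: Mean rate = 1821.6 mm / 183 years ≈ 9.954 mm/yr.
Specimen B: 526 density bands at 2 per year is 526 / 2 = 263 years. For B, 9.954 mm/year × 263 years = 2617.9 mm.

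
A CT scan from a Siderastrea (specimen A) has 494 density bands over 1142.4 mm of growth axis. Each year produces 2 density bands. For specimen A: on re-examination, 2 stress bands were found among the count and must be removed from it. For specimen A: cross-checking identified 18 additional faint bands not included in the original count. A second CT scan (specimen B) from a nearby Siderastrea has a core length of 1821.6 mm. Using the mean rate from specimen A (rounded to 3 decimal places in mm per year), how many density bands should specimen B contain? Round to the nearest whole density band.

813 density bands

Specimen A: after corrections the count is 494 − 2 + 18 = 510 density bands.
Specimen A: dividing by 2 density bands per year: 510 / 2 = 255 years.
A: Extension rate ≈ 1142.4 / 255 = 4.480 mm per year.
B spans 1821.6 / 4.480 = 406.61 years; at 2 density bands per year that is 406.61 × 2 ≈ 813 density bands.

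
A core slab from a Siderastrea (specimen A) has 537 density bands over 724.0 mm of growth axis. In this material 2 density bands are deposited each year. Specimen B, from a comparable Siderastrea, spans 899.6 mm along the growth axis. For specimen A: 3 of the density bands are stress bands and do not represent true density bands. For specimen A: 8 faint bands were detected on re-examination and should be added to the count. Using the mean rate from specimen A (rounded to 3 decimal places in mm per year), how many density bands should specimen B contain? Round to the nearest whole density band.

673 density bands

Specimen A: true density band count = 537 − 3 + 8 = 542.
Specimen A: with 2 density bands per year, 542 / 2 = 271 years.
A: 724.0 mm over 271 years gives 724.0 / 271 ≈ 2.672 mm per year.
For B, 899.6 / 2.672 = 336.68 years; at 2 density bands per year that is 336.68 × 2 ≈ 673 density bands.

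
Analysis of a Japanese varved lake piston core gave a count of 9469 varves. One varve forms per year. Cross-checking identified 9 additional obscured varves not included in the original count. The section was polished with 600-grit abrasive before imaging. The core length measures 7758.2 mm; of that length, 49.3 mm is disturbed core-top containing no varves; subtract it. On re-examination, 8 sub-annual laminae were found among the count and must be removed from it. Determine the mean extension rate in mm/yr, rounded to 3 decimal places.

True varve count = 9469 − 8 + 9 = 9470.
Net length = 7758.2 − 49.3 = 7708.9 mm.
Mean rate = 7708.9 mm / 9470 years ≈ 0.814 mm/yr.

0.814 mm/yr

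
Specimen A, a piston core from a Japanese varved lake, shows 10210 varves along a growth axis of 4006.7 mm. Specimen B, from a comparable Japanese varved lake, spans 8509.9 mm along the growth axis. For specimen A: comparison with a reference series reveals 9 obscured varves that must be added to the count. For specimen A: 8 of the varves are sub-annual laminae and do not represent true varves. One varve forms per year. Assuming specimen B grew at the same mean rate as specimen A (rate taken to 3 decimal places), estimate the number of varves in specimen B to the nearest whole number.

21709 varves

Specimen A: after corrections the count is 10210 − 8 + 9 = 10211 varves.
A: Mean rate = 4006.7 mm / 10211 years ≈ 0.392 mm per year.
Specimen B: 8509.9 mm / 0.392 mm per year = 21708.93 years ≈ 21709 varves.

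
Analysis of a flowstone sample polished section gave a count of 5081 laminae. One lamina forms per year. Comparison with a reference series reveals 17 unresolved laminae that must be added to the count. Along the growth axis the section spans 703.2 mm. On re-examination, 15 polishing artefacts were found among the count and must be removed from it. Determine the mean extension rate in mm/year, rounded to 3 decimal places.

0.138 mm/year

True lamina count = 5081 − 15 + 17 = 5083.
Mean rate = 703.2 mm / 5083 years ≈ 0.138 mm/year.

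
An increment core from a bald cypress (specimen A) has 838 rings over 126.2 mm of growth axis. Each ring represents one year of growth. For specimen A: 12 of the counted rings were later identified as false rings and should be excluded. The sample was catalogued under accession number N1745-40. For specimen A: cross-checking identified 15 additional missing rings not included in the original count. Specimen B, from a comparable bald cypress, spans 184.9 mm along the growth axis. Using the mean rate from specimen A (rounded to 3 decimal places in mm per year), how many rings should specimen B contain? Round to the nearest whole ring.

1233 rings

Specimen A: true ring count = 838 − 12 + 15 = 841.
A: Extension rate ≈ 126.2 / 841 = 0.150 mm/yr.
For B, 184.9 / 0.150 = 1232.67 years ≈ 1233 rings.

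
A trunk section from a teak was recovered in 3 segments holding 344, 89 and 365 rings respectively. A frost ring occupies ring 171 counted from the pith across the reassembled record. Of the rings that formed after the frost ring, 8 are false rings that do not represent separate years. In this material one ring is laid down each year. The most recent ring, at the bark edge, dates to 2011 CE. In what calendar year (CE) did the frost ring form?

Total rings = 344 + 89 + 365 = 798.
798 − 171 = 627 rings lie beyond the frost ring toward the bark edge.
627 − 8 false = 619 true rings after the frost ring.
The ring at the bark edge is 2011 CE, so the frost ring dates to 2011 − 619 = 1392 CE.

1392 CE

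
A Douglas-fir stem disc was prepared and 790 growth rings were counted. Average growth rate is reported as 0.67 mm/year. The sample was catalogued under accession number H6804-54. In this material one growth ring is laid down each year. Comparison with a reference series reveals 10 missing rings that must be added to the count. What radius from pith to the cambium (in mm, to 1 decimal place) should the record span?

True growth ring count = 790 + 10 = 800.
800 years at 0.67 mm/year gives 0.67 × 800 = 536.0 mm.

536.0 mm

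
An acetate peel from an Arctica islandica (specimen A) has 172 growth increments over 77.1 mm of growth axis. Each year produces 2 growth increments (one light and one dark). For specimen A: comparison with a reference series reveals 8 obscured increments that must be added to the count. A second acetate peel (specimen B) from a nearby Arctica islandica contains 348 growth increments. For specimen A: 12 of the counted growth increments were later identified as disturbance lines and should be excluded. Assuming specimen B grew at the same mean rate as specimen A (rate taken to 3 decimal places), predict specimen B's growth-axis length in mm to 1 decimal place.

159.7 mm

Specimen A: correcting the raw count gives 172 − 12 + 8 = 168 true growth increments.
Specimen A: 168 growth increments at 2 per year is 168 / 2 = 84 years.
A: Extension rate ≈ 77.1 / 84 = 0.918 mm per year.
Specimen B: with 2 growth increments per year, 348 / 2 = 174 years. Length of B = 0.918 × 174 = 159.7 mm.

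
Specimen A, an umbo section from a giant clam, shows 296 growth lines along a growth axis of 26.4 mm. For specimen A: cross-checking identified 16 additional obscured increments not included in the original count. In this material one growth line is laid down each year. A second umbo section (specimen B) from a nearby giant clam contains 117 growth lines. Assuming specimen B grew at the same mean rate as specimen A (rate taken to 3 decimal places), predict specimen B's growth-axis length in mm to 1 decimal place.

9.9 mm

Specimen A: true growth line count = 296 + 16 = 312.
A: Extension rate ≈ 26.4 / 312 = 0.085 mm/year.
B's length ≈ 0.085 × 117 = 9.9 mm.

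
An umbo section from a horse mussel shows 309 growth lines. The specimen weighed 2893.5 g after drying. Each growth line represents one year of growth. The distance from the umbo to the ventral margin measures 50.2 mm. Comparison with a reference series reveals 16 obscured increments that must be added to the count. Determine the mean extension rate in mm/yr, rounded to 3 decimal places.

0.154 mm/yr

Correcting the raw count gives 309 + 16 = 325 true growth lines.
50.2 mm over 325 years gives 50.2 / 325 ≈ 0.154 mm/yr.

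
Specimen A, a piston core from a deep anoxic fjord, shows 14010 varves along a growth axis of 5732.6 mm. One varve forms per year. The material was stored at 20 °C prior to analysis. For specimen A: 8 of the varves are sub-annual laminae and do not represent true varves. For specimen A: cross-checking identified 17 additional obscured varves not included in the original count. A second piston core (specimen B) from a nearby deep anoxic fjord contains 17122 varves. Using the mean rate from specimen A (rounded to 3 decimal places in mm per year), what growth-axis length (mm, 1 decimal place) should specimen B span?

Specimen A: correcting the raw count gives 14010 − 8 + 17 = 14019 true varves.
A: Mean rate = 5732.6 mm / 14019 years ≈ 0.409 mm/yr.
B's length ≈ 0.409 × 17122 = 7002.9 mm.

7002.9 mm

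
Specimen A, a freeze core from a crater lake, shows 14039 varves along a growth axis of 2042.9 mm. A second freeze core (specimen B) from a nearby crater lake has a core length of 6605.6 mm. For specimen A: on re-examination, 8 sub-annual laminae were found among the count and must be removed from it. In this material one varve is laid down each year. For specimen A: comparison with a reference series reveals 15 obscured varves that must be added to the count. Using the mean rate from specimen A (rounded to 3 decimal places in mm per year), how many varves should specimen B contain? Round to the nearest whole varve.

Specimen A: after corrections the count is 14039 − 8 + 15 = 14046 varves.
A: Mean rate = 2042.9 mm / 14046 years ≈ 0.145 mm per year.
B spans 6605.6 / 0.145 = 45555.86 years ≈ 45556 varves.

45556 varves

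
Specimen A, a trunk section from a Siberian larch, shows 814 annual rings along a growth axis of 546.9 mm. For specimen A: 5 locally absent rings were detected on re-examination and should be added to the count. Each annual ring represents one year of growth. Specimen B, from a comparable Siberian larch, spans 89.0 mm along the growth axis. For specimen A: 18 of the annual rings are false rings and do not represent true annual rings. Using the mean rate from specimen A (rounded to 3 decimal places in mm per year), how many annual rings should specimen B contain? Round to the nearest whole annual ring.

130 annual rings

Specimen A: true annual ring count = 814 − 18 + 5 = 801.
A: 546.9 mm over 801 years gives 546.9 / 801 ≈ 0.683 mm/yr.
Specimen B: 89.0 mm / 0.683 mm per year = 130.31 years ≈ 130 annual rings.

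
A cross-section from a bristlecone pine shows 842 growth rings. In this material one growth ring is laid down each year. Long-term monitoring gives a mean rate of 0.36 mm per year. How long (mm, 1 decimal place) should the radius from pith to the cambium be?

842 years of growth are recorded.
Predicted length = 0.36 mm/year × 842 years = 303.1 mm.

303.1 mm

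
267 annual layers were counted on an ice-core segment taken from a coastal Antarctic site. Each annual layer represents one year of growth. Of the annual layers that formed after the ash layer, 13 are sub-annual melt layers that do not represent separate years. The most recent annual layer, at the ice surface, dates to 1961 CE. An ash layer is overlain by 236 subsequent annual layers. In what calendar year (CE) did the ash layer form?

236 annual layers formed after the ash layer.
236 − 13 false = 223 true annual layers after the ash layer.
1961 − 223 = 1738 CE.

1738 CE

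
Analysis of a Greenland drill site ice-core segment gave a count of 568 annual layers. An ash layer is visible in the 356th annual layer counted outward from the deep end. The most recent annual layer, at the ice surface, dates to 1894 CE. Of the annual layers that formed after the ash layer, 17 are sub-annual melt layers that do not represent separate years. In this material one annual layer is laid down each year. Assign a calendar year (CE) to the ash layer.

Between annual layer 356 and the ice surface there are 568 − 356 = 212 annual layers.
Excluding 17 false annual layers: 212 − 17 = 195.
The annual layer at the ice surface is 1894 CE, so the ash layer dates to 1894 − 195 = 1699 CE.

1699 CE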